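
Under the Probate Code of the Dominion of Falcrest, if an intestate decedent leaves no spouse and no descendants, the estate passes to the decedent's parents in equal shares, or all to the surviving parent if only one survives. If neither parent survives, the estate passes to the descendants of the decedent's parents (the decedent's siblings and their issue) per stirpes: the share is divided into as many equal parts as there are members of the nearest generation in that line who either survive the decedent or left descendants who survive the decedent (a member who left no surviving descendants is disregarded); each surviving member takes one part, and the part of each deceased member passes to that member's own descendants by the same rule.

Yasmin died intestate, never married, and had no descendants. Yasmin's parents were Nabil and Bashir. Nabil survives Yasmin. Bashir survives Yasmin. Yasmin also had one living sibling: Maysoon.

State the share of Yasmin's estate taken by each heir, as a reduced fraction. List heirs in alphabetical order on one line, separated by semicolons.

Bashir 1/2; Nabil 1/2

Both parents survive, so Nabil and Bashir each take 1/2. The siblings take nothing because a surviving parent has priority.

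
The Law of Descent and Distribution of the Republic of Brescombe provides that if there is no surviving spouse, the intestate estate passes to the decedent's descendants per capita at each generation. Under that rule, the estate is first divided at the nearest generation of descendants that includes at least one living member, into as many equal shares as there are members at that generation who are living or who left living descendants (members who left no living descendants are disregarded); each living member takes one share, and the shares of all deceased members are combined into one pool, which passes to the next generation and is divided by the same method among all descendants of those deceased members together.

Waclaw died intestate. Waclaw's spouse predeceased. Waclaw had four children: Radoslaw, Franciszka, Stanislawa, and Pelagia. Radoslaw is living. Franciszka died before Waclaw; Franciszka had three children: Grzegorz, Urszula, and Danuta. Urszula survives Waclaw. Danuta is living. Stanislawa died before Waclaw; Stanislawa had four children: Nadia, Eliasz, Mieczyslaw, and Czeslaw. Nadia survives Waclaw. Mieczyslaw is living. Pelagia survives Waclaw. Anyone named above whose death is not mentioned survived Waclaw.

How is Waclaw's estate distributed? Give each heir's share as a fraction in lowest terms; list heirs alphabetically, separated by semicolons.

Czeslaw 1/14; Danuta 1/14; Eliasz 1/14; Grzegorz 1/14; Mieczyslaw 1/14; Nadia 1/14; Pelagia 1/4; Radoslaw 1/4; Urszula 1/14

There is no surviving spouse, so the entire estate passes to Waclaw's descendants per capita at each generation.
At generation 1 (Radoslaw, Franciszka, Stanislawa, Pelagia) there are 4 shares of (1)/4 = 1/4 each.
Living: Radoslaw and Pelagia — each takes 1/4.
Deceased: Franciszka and Stanislawa. Their combined 1/2 is pooled and carried to generation 2.
At generation 2 (Grzegorz, Urszula, Danuta, Nadia, Eliasz, Mieczyslaw, Czeslaw) there are 7 shares of (1/2)/7 = 1/14 each.
Living: Grzegorz, Urszula, Danuta, Nadia, Eliasz, Mieczyslaw, and Czeslaw — each takes 1/14.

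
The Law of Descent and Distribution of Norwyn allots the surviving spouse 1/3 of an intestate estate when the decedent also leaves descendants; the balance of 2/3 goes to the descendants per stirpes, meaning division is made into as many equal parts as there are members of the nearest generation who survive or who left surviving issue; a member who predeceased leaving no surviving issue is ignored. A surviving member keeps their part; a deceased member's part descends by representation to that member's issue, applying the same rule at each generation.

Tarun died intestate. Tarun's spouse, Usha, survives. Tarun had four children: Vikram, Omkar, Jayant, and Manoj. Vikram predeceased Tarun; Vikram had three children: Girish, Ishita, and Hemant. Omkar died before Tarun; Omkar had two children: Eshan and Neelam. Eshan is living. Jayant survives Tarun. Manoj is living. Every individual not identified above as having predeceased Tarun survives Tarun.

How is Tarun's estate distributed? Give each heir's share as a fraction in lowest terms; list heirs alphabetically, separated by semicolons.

Eshan 1/12; Girish 1/18; Hemant 1/18; Ishita 1/18; Jayant 1/6; Manoj 1/6; Neelam 1/12; Usha 1/3

Usha, as surviving spouse, takes 1/3.
The remaining 2/3 passes to Tarun's descendants per stirpes.
The 2/3 is divided into 4 equal shares of 1/6 among Vikram, Omkar, Jayant, Manoj.
Vikram predeceased; the 1/6 allotted to Vikram's branch passes to Vikram's issue by representation.
The 1/6 is divided into 3 equal shares of 1/18 among Girish, Ishita, Hemant.
Girish is living and takes 1/18.
Ishita is living and takes 1/18.
Hemant is living and takes 1/18.
Omkar predeceased; the 1/6 allotted to Omkar's branch passes to Omkar's issue by representation.
The 1/6 is divided into 2 equal shares of 1/12 among Eshan, Neelam.
Eshan is living and takes 1/12.
Neelam is living and takes 1/12.
Jayant is living and takes 1/6.
Manoj is living and takes 1/6.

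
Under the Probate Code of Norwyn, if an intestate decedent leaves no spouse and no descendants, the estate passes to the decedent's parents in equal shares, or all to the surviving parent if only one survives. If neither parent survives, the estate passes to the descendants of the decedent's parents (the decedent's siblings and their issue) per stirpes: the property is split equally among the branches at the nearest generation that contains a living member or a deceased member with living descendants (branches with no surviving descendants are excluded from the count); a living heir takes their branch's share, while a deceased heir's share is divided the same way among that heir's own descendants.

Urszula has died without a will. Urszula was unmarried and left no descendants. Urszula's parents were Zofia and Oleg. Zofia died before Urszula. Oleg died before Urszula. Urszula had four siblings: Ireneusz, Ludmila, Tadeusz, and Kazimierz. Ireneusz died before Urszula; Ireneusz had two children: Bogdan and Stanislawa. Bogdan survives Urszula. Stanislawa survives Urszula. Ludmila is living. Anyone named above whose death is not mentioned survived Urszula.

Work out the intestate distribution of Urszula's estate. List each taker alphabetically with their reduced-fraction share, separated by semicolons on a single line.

Neither parent survives and there are no descendants, so the estate passes to Urszula's siblings and their issue per stirpes.
The estate is divided into 4 equal shares of 1/4 among Ireneusz, Ludmila, Tadeusz, Kazimierz.
Ireneusz predeceased; the 1/4 allotted to Ireneusz's branch passes to Ireneusz's issue by representation.
The 1/4 is divided into 2 equal shares of 1/8 among Bogdan, Stanislawa.
Bogdan is living and takes 1/8.
Stanislawa is living and takes 1/8.
Ludmila is living and takes 1/4.
Tadeusz is living and takes 1/4.
Kazimierz is living and takes 1/4.

Bogdan 1/8; Kazimierz 1/4; Ludmila 1/4; Stanislawa 1/8; Tadeusz 1/4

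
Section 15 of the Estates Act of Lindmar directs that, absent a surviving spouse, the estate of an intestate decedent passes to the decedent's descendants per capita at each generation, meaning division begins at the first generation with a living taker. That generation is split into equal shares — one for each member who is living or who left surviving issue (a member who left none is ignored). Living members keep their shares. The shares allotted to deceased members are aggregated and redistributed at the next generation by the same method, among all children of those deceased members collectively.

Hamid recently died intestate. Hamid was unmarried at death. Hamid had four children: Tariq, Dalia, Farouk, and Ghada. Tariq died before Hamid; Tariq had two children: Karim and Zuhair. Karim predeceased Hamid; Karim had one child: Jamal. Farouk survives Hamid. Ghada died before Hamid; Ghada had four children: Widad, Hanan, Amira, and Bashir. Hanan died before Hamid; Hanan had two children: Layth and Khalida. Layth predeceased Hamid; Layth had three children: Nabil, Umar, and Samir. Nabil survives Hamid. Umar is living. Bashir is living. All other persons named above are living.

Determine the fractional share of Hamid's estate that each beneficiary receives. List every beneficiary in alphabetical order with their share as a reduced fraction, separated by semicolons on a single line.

There is no surviving spouse, so the entire estate passes to Hamid's descendants per capita at each generation.
At generation 1 (Tariq, Dalia, Farouk, Ghada) there are 4 shares of (1)/4 = 1/4 each.
Living: Dalia and Farouk — each takes 1/4.
Deceased: Tariq and Ghada. Their combined 1/2 is pooled and carried to generation 2.
At generation 2 (Karim, Zuhair, Widad, Hanan, Amira, Bashir) there are 6 shares of (1/2)/6 = 1/12 each.
Living: Zuhair, Widad, Amira, and Bashir — each takes 1/12.
Deceased: Karim and Hanan. Their combined 1/6 is pooled and carried to generation 3.
At generation 3 (Jamal, Layth, Khalida) there are 3 shares of (1/6)/3 = 1/18 each.
Living: Jamal and Khalida — each takes 1/18.
Deceased: Layth. That 1/18 share is carried to generation 4.
At generation 4 (Nabil, Umar, Samir) there are 3 shares of (1/18)/3 = 1/54 each.
Living: Nabil, Umar, and Samir — each takes 1/54.

Amira 1/12; Bashir 1/12; Dalia 1/4; Farouk 1/4; Jamal 1/18; Khalida 1/18; Nabil 1/54; Samir 1/54; Umar 1/54; Widad 1/12; Zuhair 1/12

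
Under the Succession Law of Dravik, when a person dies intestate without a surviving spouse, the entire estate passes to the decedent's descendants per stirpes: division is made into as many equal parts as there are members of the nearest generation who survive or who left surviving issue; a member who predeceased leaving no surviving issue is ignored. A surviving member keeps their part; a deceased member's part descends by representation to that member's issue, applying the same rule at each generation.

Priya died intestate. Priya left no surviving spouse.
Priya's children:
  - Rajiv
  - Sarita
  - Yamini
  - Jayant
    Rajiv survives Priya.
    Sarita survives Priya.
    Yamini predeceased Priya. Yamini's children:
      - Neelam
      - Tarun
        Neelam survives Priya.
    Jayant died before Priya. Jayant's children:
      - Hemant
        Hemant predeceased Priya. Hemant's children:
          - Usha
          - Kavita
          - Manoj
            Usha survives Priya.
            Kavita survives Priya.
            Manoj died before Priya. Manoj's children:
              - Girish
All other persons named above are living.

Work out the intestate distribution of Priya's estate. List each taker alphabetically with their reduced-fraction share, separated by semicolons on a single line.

There is no surviving spouse, so the entire estate passes to Priya's descendants per stirpes.
The estate is divided into 4 equal shares of 1/4 among Rajiv, Sarita, Yamini, Jayant.
Rajiv is living and takes 1/4.
Sarita is living and takes 1/4.
Yamini predeceased; the 1/4 allotted to Yamini's branch passes to Yamini's issue by representation.
The 1/4 is divided into 2 equal shares of 1/8 among Neelam, Tarun.
Neelam is living and takes 1/8.
Tarun is living and takes 1/8.
Jayant predeceased; the 1/4 allotted to Jayant's branch passes to Jayant's issue by representation.
Hemant's line is the sole branch at this level, so the full 1/4 passes to Hemant's issue by representation.
The 1/4 is divided into 3 equal shares of 1/12 among Usha, Kavita, Manoj.
Usha is living and takes 1/12.
Kavita is living and takes 1/12.
Manoj predeceased; the 1/12 allotted to Manoj's branch passes to Manoj's issue by representation.
Girish is the sole taker at this level and receives the full 1/12.

Girish 1/12; Kavita 1/12; Neelam 1/8; Rajiv 1/4; Sarita 1/4; Tarun 1/8; Usha 1/12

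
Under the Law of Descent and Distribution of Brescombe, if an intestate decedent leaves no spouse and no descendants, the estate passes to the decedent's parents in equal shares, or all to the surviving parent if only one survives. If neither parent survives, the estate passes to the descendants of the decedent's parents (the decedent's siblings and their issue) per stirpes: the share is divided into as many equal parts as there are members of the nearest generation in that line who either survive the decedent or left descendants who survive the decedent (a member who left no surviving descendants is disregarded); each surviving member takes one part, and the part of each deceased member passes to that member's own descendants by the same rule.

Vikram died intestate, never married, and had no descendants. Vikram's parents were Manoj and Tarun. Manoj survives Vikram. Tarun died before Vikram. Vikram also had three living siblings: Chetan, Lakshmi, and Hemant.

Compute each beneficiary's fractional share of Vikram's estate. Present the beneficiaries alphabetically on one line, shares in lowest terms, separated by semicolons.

Only one parent, Manoj, survives, so Manoj takes the entire estate. The siblings take nothing because a surviving parent has priority.

Manoj 1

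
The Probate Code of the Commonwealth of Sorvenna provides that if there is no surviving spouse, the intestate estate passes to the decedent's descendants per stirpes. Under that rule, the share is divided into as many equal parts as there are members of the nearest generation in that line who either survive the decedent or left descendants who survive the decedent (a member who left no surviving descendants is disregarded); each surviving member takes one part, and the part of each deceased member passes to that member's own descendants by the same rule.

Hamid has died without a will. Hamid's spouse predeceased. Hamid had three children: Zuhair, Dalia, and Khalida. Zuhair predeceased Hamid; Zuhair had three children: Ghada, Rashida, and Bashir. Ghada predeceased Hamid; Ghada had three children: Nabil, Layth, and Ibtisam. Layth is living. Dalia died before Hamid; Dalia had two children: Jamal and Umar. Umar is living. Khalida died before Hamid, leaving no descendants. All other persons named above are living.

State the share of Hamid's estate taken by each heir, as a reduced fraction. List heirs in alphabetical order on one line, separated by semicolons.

There is no surviving spouse, so the entire estate passes to Hamid's descendants per stirpes.
Khalida left no surviving issue, so that branch lapses and is disregarded.
The estate is divided into 2 equal shares of 1/2 among Zuhair, Dalia.
Zuhair predeceased; the 1/2 allotted to Zuhair's branch passes to Zuhair's issue by representation.
The 1/2 is divided into 3 equal shares of 1/6 among Ghada, Rashida, Bashir.
Ghada predeceased; the 1/6 allotted to Ghada's branch passes to Ghada's issue by representation.
The 1/6 is divided into 3 equal shares of 1/18 among Nabil, Layth, Ibtisam.
Nabil is living and takes 1/18.
Layth is living and takes 1/18.
Ibtisam is living and takes 1/18.
Rashida is living and takes 1/6.
Bashir is living and takes 1/6.
Dalia predeceased; the 1/2 allotted to Dalia's branch passes to Dalia's issue by representation.
The 1/2 is divided into 2 equal shares of 1/4 among Jamal, Umar.
Jamal is living and takes 1/4.
Umar is living and takes 1/4.

Bashir 1/6; Ibtisam 1/18; Jamal 1/4; Layth 1/18; Nabil 1/18; Rashida 1/6; Umar 1/4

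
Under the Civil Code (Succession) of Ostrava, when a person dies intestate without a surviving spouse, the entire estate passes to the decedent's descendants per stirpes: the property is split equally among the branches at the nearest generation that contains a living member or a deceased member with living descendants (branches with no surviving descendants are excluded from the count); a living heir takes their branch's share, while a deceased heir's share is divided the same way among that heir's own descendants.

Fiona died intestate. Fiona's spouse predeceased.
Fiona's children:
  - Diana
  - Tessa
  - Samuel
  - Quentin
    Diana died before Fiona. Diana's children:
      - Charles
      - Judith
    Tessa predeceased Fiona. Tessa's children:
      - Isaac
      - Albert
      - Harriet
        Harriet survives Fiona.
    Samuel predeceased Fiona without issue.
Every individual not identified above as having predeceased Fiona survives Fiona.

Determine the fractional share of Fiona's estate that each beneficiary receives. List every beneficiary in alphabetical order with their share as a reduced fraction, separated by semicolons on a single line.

There is no surviving spouse, so the entire estate passes to Fiona's descendants per stirpes.
Samuel left no surviving issue, so that branch lapses and is disregarded.
The estate is divided into 3 equal shares of 1/3 among Diana, Tessa, Quentin.
Diana predeceased; the 1/3 allotted to Diana's branch passes to Diana's issue by representation.
The 1/3 is divided into 2 equal shares of 1/6 among Charles, Judith.
Charles is living and takes 1/6.
Judith is living and takes 1/6.
Tessa predeceased; the 1/3 allotted to Tessa's branch passes to Tessa's issue by representation.
The 1/3 is divided into 3 equal shares of 1/9 among Isaac, Albert, Harriet.
Isaac is living and takes 1/9.
Albert is living and takes 1/9.
Harriet is living and takes 1/9.
Quentin is living and takes 1/3.

Albert 1/9; Charles 1/6; Harriet 1/9; Isaac 1/9; Judith 1/6; Quentin 1/3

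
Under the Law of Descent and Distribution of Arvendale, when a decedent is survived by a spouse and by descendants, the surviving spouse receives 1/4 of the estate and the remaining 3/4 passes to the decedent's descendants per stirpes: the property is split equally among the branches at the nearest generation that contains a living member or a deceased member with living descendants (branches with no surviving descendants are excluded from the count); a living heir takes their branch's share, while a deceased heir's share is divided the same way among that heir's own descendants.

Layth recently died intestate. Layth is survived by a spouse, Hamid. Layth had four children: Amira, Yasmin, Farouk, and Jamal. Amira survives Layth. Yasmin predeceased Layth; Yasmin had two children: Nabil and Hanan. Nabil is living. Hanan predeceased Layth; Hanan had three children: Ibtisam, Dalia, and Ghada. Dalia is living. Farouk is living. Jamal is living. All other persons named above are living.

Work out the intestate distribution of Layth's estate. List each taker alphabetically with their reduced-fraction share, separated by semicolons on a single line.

Hamid, as surviving spouse, takes 1/4.
The remaining 3/4 passes to Layth's descendants per stirpes.
The 3/4 is divided into 4 equal shares of 3/16 among Amira, Yasmin, Farouk, Jamal.
Amira is living and takes 3/16.
Yasmin predeceased; the 3/16 allotted to Yasmin's branch passes to Yasmin's issue by representation.
The 3/16 is divided into 2 equal shares of 3/32 among Nabil, Hanan.
Nabil is living and takes 3/32.
Hanan predeceased; the 3/32 allotted to Hanan's branch passes to Hanan's issue by representation.
The 3/32 is divided into 3 equal shares of 1/32 among Ibtisam, Dalia, Ghada.
Ibtisam is living and takes 1/32.
Dalia is living and takes 1/32.
Ghada is living and takes 1/32.
Farouk is living and takes 3/16.
Jamal is living and takes 3/16.

Amira 3/16; Dalia 1/32; Farouk 3/16; Ghada 1/32; Hamid 1/4; Ibtisam 1/32; Jamal 3/16; Nabil 3/32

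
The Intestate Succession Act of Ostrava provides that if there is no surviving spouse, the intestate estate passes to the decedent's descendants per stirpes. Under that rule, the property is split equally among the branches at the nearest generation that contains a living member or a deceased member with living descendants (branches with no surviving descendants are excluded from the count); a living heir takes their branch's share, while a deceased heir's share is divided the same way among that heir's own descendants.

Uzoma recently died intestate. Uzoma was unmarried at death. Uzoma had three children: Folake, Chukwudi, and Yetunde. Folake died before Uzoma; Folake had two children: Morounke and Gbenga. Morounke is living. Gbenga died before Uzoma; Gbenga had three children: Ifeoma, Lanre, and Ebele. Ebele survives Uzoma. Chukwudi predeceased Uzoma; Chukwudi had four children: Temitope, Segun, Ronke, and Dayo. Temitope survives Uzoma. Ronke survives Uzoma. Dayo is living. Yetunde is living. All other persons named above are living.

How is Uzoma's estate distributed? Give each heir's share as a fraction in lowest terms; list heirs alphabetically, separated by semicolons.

Dayo 1/12; Ebele 1/18; Ifeoma 1/18; Lanre 1/18; Morounke 1/6; Ronke 1/12; Segun 1/12; Temitope 1/12; Yetunde 1/3

There is no surviving spouse, so the entire estate passes to Uzoma's descendants per stirpes.
The estate is divided into 3 equal shares of 1/3 among Folake, Chukwudi, Yetunde.
Folake predeceased; the 1/3 allotted to Folake's branch passes to Folake's issue by representation.
The 1/3 is divided into 2 equal shares of 1/6 among Morounke, Gbenga.
Morounke is living and takes 1/6.
Gbenga predeceased; the 1/6 allotted to Gbenga's branch passes to Gbenga's issue by representation.
The 1/6 is divided into 3 equal shares of 1/18 among Ifeoma, Lanre, Ebele.
Ifeoma is living and takes 1/18.
Lanre is living and takes 1/18.
Ebele is living and takes 1/18.
Chukwudi predeceased; the 1/3 allotted to Chukwudi's branch passes to Chukwudi's issue by representation.
The 1/3 is divided into 4 equal shares of 1/12 among Temitope, Segun, Ronke, Dayo.
Temitope is living and takes 1/12.
Segun is living and takes 1/12.
Ronke is living and takes 1/12.
Dayo is living and takes 1/12.
Yetunde is living and takes 1/3.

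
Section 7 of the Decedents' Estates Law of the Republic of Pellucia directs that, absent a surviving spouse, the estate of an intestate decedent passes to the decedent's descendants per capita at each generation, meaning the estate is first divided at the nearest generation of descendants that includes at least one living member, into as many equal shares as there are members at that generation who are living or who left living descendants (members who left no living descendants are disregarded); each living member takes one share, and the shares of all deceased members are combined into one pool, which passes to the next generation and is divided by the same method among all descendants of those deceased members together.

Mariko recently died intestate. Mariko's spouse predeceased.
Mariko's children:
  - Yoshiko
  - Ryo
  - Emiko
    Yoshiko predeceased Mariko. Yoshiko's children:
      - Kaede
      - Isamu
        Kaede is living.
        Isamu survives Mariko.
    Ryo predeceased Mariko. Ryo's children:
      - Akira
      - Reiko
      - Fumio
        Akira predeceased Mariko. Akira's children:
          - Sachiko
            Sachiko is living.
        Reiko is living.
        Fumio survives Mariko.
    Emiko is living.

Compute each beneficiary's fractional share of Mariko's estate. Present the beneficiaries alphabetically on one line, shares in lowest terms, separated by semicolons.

There is no surviving spouse, so the entire estate passes to Mariko's descendants per capita at each generation.
At generation 1 (Yoshiko, Ryo, Emiko) there are 3 shares of (1)/3 = 1/3 each.
Living: Emiko — each takes 1/3.
Deceased: Yoshiko and Ryo. Their combined 2/3 is pooled and carried to generation 2.
At generation 2 (Kaede, Isamu, Akira, Reiko, Fumio) there are 5 shares of (2/3)/5 = 2/15 each.
Living: Kaede, Isamu, Reiko, and Fumio — each takes 2/15.
Deceased: Akira. That 2/15 share is carried to generation 3.
At generation 3 (Sachiko) there are 1 shares of (2/15)/1 = 2/15 each.
Living: Sachiko — each takes 2/15.

Emiko 1/3; Fumio 2/15; Isamu 2/15; Kaede 2/15; Reiko 2/15; Sachiko 2/15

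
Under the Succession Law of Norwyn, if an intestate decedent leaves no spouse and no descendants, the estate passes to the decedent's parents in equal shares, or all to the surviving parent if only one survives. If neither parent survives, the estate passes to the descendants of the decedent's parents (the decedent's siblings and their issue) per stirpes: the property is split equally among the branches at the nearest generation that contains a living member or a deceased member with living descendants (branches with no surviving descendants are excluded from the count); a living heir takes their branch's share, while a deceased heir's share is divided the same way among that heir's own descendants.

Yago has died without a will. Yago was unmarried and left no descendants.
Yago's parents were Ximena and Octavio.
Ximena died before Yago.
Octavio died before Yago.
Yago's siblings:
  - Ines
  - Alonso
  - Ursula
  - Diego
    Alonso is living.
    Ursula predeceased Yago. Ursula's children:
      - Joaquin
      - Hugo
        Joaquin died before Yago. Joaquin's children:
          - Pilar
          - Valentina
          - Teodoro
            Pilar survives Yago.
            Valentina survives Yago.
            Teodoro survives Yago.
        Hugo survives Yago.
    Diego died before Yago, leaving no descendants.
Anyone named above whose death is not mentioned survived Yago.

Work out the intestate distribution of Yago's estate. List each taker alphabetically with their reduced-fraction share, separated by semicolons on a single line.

Neither parent survives and there are no descendants, so the estate passes to Yago's siblings and their issue per stirpes.
Diego left no surviving issue, so that branch lapses and is disregarded.
The estate is divided into 3 equal shares of 1/3 among Ines, Alonso, Ursula.
Ines is living and takes 1/3.
Alonso is living and takes 1/3.
Ursula predeceased; the 1/3 allotted to Ursula's branch passes to Ursula's issue by representation.
The 1/3 is divided into 2 equal shares of 1/6 among Joaquin, Hugo.
Joaquin predeceased; the 1/6 allotted to Joaquin's branch passes to Joaquin's issue by representation.
The 1/6 is divided into 3 equal shares of 1/18 among Pilar, Valentina, Teodoro.
Pilar is living and takes 1/18.
Valentina is living and takes 1/18.
Teodoro is living and takes 1/18.
Hugo is living and takes 1/6.

Alonso 1/3; Hugo 1/6; Ines 1/3; Pilar 1/18; Teodoro 1/18; Valentina 1/18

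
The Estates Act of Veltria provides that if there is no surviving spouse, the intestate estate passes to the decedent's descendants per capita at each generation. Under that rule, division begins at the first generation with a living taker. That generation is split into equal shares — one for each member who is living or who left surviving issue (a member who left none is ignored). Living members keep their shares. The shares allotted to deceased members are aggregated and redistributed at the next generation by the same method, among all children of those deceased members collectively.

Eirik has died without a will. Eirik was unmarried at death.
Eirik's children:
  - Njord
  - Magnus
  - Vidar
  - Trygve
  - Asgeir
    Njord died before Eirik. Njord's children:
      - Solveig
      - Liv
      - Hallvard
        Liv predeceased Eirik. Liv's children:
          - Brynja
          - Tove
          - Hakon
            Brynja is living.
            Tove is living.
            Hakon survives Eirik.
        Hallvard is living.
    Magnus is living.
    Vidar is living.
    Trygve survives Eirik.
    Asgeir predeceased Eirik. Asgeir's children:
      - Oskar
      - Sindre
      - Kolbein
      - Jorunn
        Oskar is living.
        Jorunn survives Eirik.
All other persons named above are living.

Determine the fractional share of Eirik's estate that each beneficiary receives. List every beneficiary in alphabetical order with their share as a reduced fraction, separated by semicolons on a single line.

There is no surviving spouse, so the entire estate passes to Eirik's descendants per capita at each generation.
At generation 1 (Njord, Magnus, Vidar, Trygve, Asgeir) there are 5 shares of (1)/5 = 1/5 each.
Living: Magnus, Vidar, and Trygve — each takes 1/5.
Deceased: Njord and Asgeir. Their combined 2/5 is pooled and carried to generation 2.
At generation 2 (Solveig, Liv, Hallvard, Oskar, Sindre, Kolbein, Jorunn) there are 7 shares of (2/5)/7 = 2/35 each.
Living: Solveig, Hallvard, Oskar, Sindre, Kolbein, and Jorunn — each takes 2/35.
Deceased: Liv. That 2/35 share is carried to generation 3.
At generation 3 (Brynja, Tove, Hakon) there are 3 shares of (2/35)/3 = 2/105 each.
Living: Brynja, Tove, and Hakon — each takes 2/105.

Brynja 2/105; Hakon 2/105; Hallvard 2/35; Jorunn 2/35; Kolbein 2/35; Magnus 1/5; Oskar 2/35; Sindre 2/35; Solveig 2/35; Tove 2/105; Trygve 1/5; Vidar 1/5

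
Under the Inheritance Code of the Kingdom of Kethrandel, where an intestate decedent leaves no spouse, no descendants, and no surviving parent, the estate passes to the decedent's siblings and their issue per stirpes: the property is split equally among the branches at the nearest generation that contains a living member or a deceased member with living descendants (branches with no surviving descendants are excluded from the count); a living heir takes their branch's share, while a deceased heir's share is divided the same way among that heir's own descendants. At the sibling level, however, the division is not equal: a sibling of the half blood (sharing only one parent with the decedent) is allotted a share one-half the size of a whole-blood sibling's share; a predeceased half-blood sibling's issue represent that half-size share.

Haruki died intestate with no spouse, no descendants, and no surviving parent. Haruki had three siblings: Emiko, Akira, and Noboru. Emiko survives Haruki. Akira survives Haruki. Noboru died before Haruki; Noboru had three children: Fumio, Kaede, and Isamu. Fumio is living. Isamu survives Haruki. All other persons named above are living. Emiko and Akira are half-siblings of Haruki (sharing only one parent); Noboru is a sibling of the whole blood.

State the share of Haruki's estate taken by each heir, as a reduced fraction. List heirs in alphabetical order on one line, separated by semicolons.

No spouse, descendants, or parent survives, so the estate passes to Haruki's siblings per stirpes.
Half-blood siblings count for one-half the weight of whole-blood siblings at the initial division.
Dividing 1 in proportion to weights (total weight 2): Emiko (weight 1/2) → 1/4; Akira (weight 1/2) → 1/4; Noboru (weight 1) → 1/2.
Emiko is living and takes 1/4.
Akira is living and takes 1/4.
Noboru predeceased; the 1/2 allotted to Noboru's branch passes to Noboru's issue by representation.
The 1/2 is divided into 3 equal shares of 1/6 among Fumio, Kaede, Isamu.
Fumio is living and takes 1/6.
Kaede is living and takes 1/6.
Isamu is living and takes 1/6.

Akira 1/4; Emiko 1/4; Fumio 1/6; Isamu 1/6; Kaede 1/6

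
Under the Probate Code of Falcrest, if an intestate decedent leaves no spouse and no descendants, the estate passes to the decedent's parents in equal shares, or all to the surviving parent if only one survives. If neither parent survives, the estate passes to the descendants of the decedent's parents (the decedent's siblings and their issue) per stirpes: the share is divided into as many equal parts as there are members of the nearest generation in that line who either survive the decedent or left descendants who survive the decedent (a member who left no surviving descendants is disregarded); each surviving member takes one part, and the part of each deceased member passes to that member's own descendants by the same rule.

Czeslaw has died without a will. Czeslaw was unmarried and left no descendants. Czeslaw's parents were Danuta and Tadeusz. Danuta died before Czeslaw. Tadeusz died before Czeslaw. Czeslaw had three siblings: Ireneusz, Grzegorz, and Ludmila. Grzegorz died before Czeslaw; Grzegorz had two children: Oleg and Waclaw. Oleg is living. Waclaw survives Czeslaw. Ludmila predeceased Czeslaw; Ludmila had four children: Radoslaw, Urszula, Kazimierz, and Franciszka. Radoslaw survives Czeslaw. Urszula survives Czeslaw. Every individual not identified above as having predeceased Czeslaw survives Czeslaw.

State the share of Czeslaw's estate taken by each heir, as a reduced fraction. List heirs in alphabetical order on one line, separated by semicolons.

Neither parent survives and there are no descendants, so the estate passes to Czeslaw's siblings and their issue per stirpes.
The estate is divided into 3 equal shares of 1/3 among Ireneusz, Grzegorz, Ludmila.
Ireneusz is living and takes 1/3.
Grzegorz predeceased; the 1/3 allotted to Grzegorz's branch passes to Grzegorz's issue by representation.
The 1/3 is divided into 2 equal shares of 1/6 among Oleg, Waclaw.
Oleg is living and takes 1/6.
Waclaw is living and takes 1/6.
Ludmila predeceased; the 1/3 allotted to Ludmila's branch passes to Ludmila's issue by representation.
The 1/3 is divided into 4 equal shares of 1/12 among Radoslaw, Urszula, Kazimierz, Franciszka.
Radoslaw is living and takes 1/12.
Urszula is living and takes 1/12.
Kazimierz is living and takes 1/12.
Franciszka is living and takes 1/12.

Franciszka 1/12; Ireneusz 1/3; Kazimierz 1/12; Oleg 1/6; Radoslaw 1/12; Urszula 1/12; Waclaw 1/6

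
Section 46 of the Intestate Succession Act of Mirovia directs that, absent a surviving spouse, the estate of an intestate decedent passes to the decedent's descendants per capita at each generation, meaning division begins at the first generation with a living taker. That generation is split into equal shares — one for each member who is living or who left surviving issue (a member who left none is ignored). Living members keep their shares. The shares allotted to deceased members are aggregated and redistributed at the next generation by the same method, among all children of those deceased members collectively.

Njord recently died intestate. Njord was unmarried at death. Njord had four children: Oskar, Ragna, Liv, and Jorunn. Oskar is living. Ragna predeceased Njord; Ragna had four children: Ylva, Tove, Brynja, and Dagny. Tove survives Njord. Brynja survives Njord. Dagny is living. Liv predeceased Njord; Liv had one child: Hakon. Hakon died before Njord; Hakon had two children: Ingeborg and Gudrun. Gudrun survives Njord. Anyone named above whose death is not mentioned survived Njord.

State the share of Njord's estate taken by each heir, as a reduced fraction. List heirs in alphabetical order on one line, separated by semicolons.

Brynja 1/10; Dagny 1/10; Gudrun 1/20; Ingeborg 1/20; Jorunn 1/4; Oskar 1/4; Tove 1/10; Ylva 1/10

There is no surviving spouse, so the entire estate passes to Njord's descendants per capita at each generation.
At generation 1 (Oskar, Ragna, Liv, Jorunn) there are 4 shares of (1)/4 = 1/4 each.
Living: Oskar and Jorunn — each takes 1/4.
Deceased: Ragna and Liv. Their combined 1/2 is pooled and carried to generation 2.
At generation 2 (Ylva, Tove, Brynja, Dagny, Hakon) there are 5 shares of (1/2)/5 = 1/10 each.
Living: Ylva, Tove, Brynja, and Dagny — each takes 1/10.
Deceased: Hakon. That 1/10 share is carried to generation 3.
At generation 3 (Ingeborg, Gudrun) there are 2 shares of (1/10)/2 = 1/20 each.
Living: Ingeborg and Gudrun — each takes 1/20.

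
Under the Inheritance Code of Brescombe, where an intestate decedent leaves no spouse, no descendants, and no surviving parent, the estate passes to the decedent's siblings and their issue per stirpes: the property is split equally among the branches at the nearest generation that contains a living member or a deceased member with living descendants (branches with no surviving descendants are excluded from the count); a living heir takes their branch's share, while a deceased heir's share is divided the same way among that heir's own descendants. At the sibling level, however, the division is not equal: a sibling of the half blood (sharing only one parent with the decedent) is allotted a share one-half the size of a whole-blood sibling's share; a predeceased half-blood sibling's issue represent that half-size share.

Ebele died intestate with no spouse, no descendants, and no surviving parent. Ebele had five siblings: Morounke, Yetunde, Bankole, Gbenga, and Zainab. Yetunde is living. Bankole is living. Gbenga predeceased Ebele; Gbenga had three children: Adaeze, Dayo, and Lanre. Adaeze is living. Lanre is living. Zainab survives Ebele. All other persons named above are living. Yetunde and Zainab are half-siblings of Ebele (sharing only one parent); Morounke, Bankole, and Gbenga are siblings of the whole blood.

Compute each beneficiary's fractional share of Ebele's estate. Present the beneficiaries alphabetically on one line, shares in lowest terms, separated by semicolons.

No spouse, descendants, or parent survives, so the estate passes to Ebele's siblings per stirpes.
Half-blood siblings count for one-half the weight of whole-blood siblings at the initial division.
Dividing 1 in proportion to weights (total weight 4): Morounke (weight 1) → 1/4; Yetunde (weight 1/2) → 1/8; Bankole (weight 1) → 1/4; Gbenga (weight 1) → 1/4; Zainab (weight 1/2) → 1/8.
Morounke is living and takes 1/4.
Yetunde is living and takes 1/8.
Bankole is living and takes 1/4.
Gbenga predeceased; the 1/4 allotted to Gbenga's branch passes to Gbenga's issue by representation.
The 1/4 is divided into 3 equal shares of 1/12 among Adaeze, Dayo, Lanre.
Adaeze is living and takes 1/12.
Dayo is living and takes 1/12.
Lanre is living and takes 1/12.
Zainab is living and takes 1/8.

Adaeze 1/12; Bankole 1/4; Dayo 1/12; Lanre 1/12; Morounke 1/4; Yetunde 1/8; Zainab 1/8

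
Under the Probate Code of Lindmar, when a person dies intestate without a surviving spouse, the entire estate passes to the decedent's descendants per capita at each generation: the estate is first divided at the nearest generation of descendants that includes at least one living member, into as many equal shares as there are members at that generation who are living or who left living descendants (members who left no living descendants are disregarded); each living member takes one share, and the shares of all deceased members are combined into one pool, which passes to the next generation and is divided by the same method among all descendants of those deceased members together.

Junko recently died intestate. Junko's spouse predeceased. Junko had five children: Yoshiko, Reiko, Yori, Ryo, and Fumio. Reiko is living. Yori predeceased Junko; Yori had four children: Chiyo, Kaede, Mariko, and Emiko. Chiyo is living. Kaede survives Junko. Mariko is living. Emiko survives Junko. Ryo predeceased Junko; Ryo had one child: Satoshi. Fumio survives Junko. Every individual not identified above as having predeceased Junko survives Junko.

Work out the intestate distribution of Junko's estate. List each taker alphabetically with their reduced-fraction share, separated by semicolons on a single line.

Chiyo 2/25; Emiko 2/25; Fumio 1/5; Kaede 2/25; Mariko 2/25; Reiko 1/5; Satoshi 2/25; Yoshiko 1/5

There is no surviving spouse, so the entire estate passes to Junko's descendants per capita at each generation.
At generation 1 (Yoshiko, Reiko, Yori, Ryo, Fumio) there are 5 shares of (1)/5 = 1/5 each.
Living: Yoshiko, Reiko, and Fumio — each takes 1/5.
Deceased: Yori and Ryo. Their combined 2/5 is pooled and carried to generation 2.
At generation 2 (Chiyo, Kaede, Mariko, Emiko, Satoshi) there are 5 shares of (2/5)/5 = 2/25 each.
Living: Chiyo, Kaede, Mariko, Emiko, and Satoshi — each takes 2/25.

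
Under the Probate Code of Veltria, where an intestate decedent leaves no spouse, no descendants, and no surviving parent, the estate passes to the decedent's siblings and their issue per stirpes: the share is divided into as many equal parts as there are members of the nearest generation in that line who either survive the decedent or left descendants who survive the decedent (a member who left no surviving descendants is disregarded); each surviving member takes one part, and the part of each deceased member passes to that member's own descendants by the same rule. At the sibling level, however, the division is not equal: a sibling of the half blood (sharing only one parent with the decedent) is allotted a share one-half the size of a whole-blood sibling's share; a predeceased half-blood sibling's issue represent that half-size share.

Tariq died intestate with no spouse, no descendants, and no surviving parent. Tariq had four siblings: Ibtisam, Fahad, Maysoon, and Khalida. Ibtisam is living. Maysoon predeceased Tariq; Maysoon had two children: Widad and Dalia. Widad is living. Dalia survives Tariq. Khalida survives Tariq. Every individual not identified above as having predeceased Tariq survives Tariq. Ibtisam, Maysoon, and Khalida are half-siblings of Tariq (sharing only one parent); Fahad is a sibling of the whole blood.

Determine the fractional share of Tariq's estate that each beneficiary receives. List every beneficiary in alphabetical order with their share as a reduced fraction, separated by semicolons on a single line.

Dalia 1/10; Fahad 2/5; Ibtisam 1/5; Khalida 1/5; Widad 1/10

No spouse, descendants, or parent survives, so the estate passes to Tariq's siblings per stirpes.
Half-blood siblings count for one-half the weight of whole-blood siblings at the initial division.
Dividing 1 in proportion to weights (total weight 5/2): Ibtisam (weight 1/2) → 1/5; Fahad (weight 1) → 2/5; Maysoon (weight 1/2) → 1/5; Khalida (weight 1/2) → 1/5.
Ibtisam is living and takes 1/5.
Fahad is living and takes 2/5.
Maysoon predeceased; the 1/5 allotted to Maysoon's branch passes to Maysoon's issue by representation.
The 1/5 is divided into 2 equal shares of 1/10 among Widad, Dalia.
Widad is living and takes 1/10.
Dalia is living and takes 1/10.
Khalida is living and takes 1/5.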